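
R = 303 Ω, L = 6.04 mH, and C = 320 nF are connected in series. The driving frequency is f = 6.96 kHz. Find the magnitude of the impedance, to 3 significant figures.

359 Ω

ω = 2πf = 43730 rad/s
X_L = ωL = 264 Ω
X_C = 1/(ωC) = 71.5 Ω
Net reactance X = X_L − X_C = 193 Ω
Z = 303 + j193 Ω
|Z| = √(303² + 193²) = 359 Ω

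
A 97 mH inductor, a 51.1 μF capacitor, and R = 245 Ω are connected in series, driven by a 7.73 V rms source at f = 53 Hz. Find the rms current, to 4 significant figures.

31.37 mA

ω = 2πf = 333.0 rad/s
X_L = ωL = 32.30 Ω
X_C = 1/(ωC) = 58.77 Ω
Net reactance X = X_L − X_C = -26.46 Ω
Z = 245.0 − j26.46 Ω
|Z| = √(245.0² + 26.46²) = 246.4 Ω
I = V/|Z| = 7.73/246.4 = 31.37 mA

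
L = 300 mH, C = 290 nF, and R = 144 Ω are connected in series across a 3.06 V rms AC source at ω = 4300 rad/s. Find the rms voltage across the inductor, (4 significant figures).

X_L = ωL = 1290 Ω
X_C = 1/(ωC) = 801.9 Ω
Net reactance X = X_L − X_C = 488.1 Ω
Z = 144.0 + j488.1 Ω
|Z| = √(144.0² + 488.1²) = 508.9 Ω
I = V/|Z| = 6.013 mA
V_L = I·|Z_L| = 0.006013 × 1290 = 7.757 V

7.757 V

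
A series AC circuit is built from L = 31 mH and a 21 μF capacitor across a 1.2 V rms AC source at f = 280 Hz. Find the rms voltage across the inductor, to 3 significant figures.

2.38 V

ω = 2πf = 1759 rad/s
X_L = ωL = 54.5 Ω
X_C = 1/(ωC) = 27.1 Ω
Net reactance X = X_L − X_C = 27.5 Ω
Z = j27.5 Ω
|Z| = √(0² + 27.5²) = 27.5 Ω
I = V/|Z| = 43.7 mA
V_L = I·|Z_L| = 0.0437 × 54.5 = 2.38 V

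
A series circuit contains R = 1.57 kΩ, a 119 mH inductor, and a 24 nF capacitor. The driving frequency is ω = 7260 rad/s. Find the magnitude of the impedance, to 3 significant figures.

5120 Ω

X_L = ωL = 864 Ω
X_C = 1/(ωC) = 5740 Ω
Net reactance X = X_L − X_C = -4880 Ω
Z = 1570 − j4880 Ω
|Z| = √(1570² + 4880²) = 5120 Ω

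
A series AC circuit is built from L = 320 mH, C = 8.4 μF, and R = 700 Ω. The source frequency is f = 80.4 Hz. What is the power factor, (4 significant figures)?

0.9945

ω = 2πf = 505.2 rad/s
X_L = ωL = 161.7 Ω
X_C = 1/(ωC) = 235.7 Ω
Net reactance X = X_L − X_C = -74.01 Ω
Z = 700.0 − j74.01 Ω
|Z| = √(700.0² + 74.01²) = 703.9 Ω
∠Z = arctan(-74.01/700.0) = -6.035°
cos φ = cos(-6.035°) = 0.9945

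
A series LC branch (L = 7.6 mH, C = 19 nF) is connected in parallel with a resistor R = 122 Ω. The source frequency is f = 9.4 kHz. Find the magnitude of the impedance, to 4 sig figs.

117.6 Ω

ω = 2πf = 59060 rad/s
X_L = ωL = 448.9 Ω
X_C = 1/(ωC) = 891.1 Ω
Branch 1: Z₁ = R = 122.0 Ω
Branch 2 (series LC): Z₂ = j(X_L − X_C) = −j442.3 Ω
Parallel: Z = Z₁Z₂/(Z₁+Z₂), |Z| = 117.6 Ω, ∠Z = -15.42°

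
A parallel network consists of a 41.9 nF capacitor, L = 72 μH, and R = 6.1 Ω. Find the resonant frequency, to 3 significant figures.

91.6 kHz

ω₀ = 1/√(LC) = 1/√(7.2e-05 × 4.19e-08) = 575700 rad/s
f₀ = ω₀/(2π) = 91.6 kHz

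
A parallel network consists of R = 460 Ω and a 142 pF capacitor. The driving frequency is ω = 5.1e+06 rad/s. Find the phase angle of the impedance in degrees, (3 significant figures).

X_C = 1/(ωC) = 1380 Ω
Parallel: admittances add. Y = 1/R + jωC
Y = (0.00217 + j0.000724) S
|Y| = 0.00229 S → |Z| = 1/|Y| = 436 Ω, ∠Z = −∠Y = -18.4°

-18.4°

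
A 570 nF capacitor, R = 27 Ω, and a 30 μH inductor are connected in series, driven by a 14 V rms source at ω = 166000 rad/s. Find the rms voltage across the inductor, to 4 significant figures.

X_L = ωL = 4.980 Ω
X_C = 1/(ωC) = 10.57 Ω
Net reactance X = X_L − X_C = -5.589 Ω
Z = 27.00 − j5.589 Ω
|Z| = √(27.00² + 5.589²) = 27.57 Ω
I = V/|Z| = 507.8 mA
V_L = I·|Z_L| = 0.5078 × 4.980 = 2.529 V

2.529 V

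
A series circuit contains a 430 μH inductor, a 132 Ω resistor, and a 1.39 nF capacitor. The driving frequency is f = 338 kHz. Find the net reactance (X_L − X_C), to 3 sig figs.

574 Ω

ω = 2πf = 2.124e+06 rad/s
X_L = ωL = 913 Ω
X_C = 1/(ωC) = 339 Ω
X = 913 − 339 = 574 Ω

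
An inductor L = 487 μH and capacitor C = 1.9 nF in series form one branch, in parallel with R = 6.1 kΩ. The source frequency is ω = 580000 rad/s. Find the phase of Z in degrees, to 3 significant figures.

-84.2°

X_L = ωL = 282 Ω
X_C = 1/(ωC) = 907 Ω
Branch 1: Z₁ = R = 6100 Ω
Branch 2 (series LC): Z₂ = j(X_L − X_C) = −j625 Ω
Parallel: Z = Z₁Z₂/(Z₁+Z₂), |Z| = 622 Ω, ∠Z = -84.2°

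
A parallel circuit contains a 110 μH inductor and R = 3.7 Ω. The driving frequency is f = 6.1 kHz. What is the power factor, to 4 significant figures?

0.7516

ω = 2πf = 38330 rad/s
X_L = ωL = 4.216 Ω
Parallel: admittances add. Y = 1/R + 1/(jωL)
Y = (0.2703 − j0.2372) S
|Y| = 0.3596 S → |Z| = 1/|Y| = 2.781 Ω, ∠Z = −∠Y = 41.27°
cos φ = cos(41.27°) = 0.7516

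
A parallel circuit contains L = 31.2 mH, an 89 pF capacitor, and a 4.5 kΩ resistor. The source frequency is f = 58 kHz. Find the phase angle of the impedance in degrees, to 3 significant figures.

ω = 2πf = 364400 rad/s
X_L = ωL = 11400 Ω
X_C = 1/(ωC) = 30800 Ω
Parallel: admittances add. Y = 1/R + 1/(jωL) + jωC
Y = (0.000222 − j5.55e-05) S
|Y| = 0.000229 S → |Z| = 1/|Y| = 4370 Ω, ∠Z = −∠Y = 14.0°

14.0°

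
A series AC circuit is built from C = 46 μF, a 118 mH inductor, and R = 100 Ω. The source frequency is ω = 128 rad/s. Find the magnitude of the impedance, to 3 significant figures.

184 Ω

X_L = ωL = 15.1 Ω
X_C = 1/(ωC) = 170 Ω
Net reactance X = X_L − X_C = -155 Ω
Z = 100 − j155 Ω
|Z| = √(100² + 155²) = 184 Ω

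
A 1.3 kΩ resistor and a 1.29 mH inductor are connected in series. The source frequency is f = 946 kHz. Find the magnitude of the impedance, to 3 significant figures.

7780 Ω

ω = 2πf = 5.944e+06 rad/s
X_L = ωL = 7670 Ω
Z = 1300 + j7670 Ω
|Z| = √(1300² + 7670²) = 7780 Ω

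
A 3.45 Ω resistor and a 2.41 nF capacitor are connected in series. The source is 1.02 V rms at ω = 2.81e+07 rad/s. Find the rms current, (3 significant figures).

X_C = 1/(ωC) = 14.8 Ω
Z = 3.45 − j14.8 Ω
|Z| = √(3.45² + 14.8²) = 15.2 Ω
I = V/|Z| = 1.02/15.2 = 67.3 mA

67.3 mA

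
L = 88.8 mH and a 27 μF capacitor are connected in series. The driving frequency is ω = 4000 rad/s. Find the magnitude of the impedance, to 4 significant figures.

345.9 Ω

X_L = ωL = 355.2 Ω
X_C = 1/(ωC) = 9.259 Ω
Net reactance X = X_L − X_C = 345.9 Ω
Z = j345.9 Ω
|Z| = √(0² + 345.9²) = 345.9 Ω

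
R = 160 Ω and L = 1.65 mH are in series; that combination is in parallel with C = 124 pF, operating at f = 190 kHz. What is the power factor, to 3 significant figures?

0.114

ω = 2πf = 1.194e+06 rad/s
X_L = ωL = 1970 Ω
X_C = 1/(ωC) = 6760 Ω
Branch 1 (R+jX_L): Z₁ = 160 + j1970 Ω, |Z₁| = 1980 Ω
Branch 2 (−jX_C): Z₂ = −j6760 Ω
Parallel: Z = Z₁Z₂/(Z₁+Z₂), |Z| = 2790 Ω, ∠Z = 83.4°
cos φ = cos(83.4°) = 0.114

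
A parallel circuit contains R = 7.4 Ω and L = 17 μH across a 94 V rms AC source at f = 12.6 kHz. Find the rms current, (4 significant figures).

70.99 A

ω = 2πf = 79170 rad/s
X_L = ωL = 1.346 Ω
Parallel: admittances add. Y = 1/R + 1/(jωL)
Y = (0.1351 − j0.7430) S
|Y| = 0.7552 S → |Z| = 1/|Y| = 1.324 Ω, ∠Z = −∠Y = 79.69°
I = V/|Z| = 94/1.324 = 70.99 A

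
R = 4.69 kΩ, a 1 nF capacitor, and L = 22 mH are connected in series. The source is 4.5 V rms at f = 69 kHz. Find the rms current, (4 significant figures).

522.1 μA

ω = 2πf = 433500 rad/s
X_L = ωL = 9538 Ω
X_C = 1/(ωC) = 2307 Ω
Net reactance X = X_L − X_C = 7231 Ω
Z = 4690 + j7231 Ω
|Z| = √(4690² + 7231²) = 8619 Ω
I = V/|Z| = 4.5/8619 = 522.1 μA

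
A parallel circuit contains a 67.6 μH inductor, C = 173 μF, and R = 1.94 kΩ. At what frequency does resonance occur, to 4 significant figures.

1.472 kHz

ω₀ = 1/√(LC) = 1/√(6.76e-05 × 0.000173) = 9247 rad/s
f₀ = ω₀/(2π) = 1.472 kHz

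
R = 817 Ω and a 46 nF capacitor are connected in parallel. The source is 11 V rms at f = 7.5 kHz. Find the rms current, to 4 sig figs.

ω = 2πf = 47120 rad/s
X_C = 1/(ωC) = 461.3 Ω
Parallel: admittances add. Y = 1/R + jωC
Y = (0.001224 + j0.002168) S
|Y| = 0.002489 S → |Z| = 1/|Y| = 401.7 Ω, ∠Z = −∠Y = -60.55°
I = V/|Z| = 11/401.7 = 27.38 mA

27.38 mA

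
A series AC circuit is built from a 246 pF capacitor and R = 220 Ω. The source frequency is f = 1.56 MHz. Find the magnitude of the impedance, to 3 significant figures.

469 Ω

ω = 2πf = 9.802e+06 rad/s
X_C = 1/(ωC) = 415 Ω
Z = 220 − j415 Ω
|Z| = √(220² + 415²) = 469 Ω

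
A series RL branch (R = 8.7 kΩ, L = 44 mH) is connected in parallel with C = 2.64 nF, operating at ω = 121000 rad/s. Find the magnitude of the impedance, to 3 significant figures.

X_L = ωL = 5320 Ω
X_C = 1/(ωC) = 3130 Ω
Branch 1 (R+jX_L): Z₁ = 8700 + j5320 Ω, |Z₁| = 10200 Ω
Branch 2 (−jX_C): Z₂ = −j3130 Ω
Parallel: Z = Z₁Z₂/(Z₁+Z₂), |Z| = 3560 Ω, ∠Z = -72.7°

3560 Ω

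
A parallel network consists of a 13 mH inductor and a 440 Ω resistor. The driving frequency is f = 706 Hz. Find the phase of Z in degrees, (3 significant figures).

82.5°

ω = 2πf = 4436 rad/s
X_L = ωL = 57.7 Ω
Parallel: admittances add. Y = 1/R + 1/(jωL)
Y = (0.00227 − j0.0173) S
|Y| = 0.0175 S → |Z| = 1/|Y| = 57.2 Ω, ∠Z = −∠Y = 82.5°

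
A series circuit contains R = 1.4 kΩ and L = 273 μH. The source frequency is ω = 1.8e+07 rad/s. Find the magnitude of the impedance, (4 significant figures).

X_L = ωL = 4914 Ω
Z = 1400 + j4914 Ω
|Z| = √(1400² + 4914²) = 5110 Ω

5110 Ω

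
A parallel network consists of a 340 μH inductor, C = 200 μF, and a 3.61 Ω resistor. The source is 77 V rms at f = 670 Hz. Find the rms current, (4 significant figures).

24.01 A

ω = 2πf = 4210 rad/s
X_L = ωL = 1.431 Ω
X_C = 1/(ωC) = 1.188 Ω
Parallel: admittances add. Y = 1/R + 1/(jωL) + jωC
Y = (0.2770 + j0.1433) S
|Y| = 0.3119 S → |Z| = 1/|Y| = 3.206 Ω, ∠Z = −∠Y = -27.35°
I = V/|Z| = 77/3.206 = 24.01 A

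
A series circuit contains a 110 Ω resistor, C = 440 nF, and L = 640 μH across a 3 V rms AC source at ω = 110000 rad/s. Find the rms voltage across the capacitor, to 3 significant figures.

X_L = ωL = 70.4 Ω
X_C = 1/(ωC) = 20.7 Ω
Net reactance X = X_L − X_C = 49.7 Ω
Z = 110 + j49.7 Ω
|Z| = √(110² + 49.7²) = 121 Ω
I = V/|Z| = 24.9 mA
V_C = I·|Z_C| = 0.0249 × 20.7 = 0.513 V

0.513 V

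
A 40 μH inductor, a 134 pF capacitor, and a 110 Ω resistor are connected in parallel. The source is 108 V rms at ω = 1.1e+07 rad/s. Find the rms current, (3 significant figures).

986 mA

X_L = ωL = 440 Ω
X_C = 1/(ωC) = 678 Ω
Parallel: admittances add. Y = 1/R + 1/(jωL) + jωC
Y = (0.00909 − j0.000799) S
|Y| = 0.00913 S → |Z| = 1/|Y| = 110 Ω, ∠Z = −∠Y = 5.02°
I = V/|Z| = 108/110 = 986 mA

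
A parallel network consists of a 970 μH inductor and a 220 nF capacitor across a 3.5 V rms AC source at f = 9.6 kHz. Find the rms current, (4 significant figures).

ω = 2πf = 60320 rad/s
X_L = ωL = 58.51 Ω
X_C = 1/(ωC) = 75.36 Ω
Parallel: admittances add. Y = 1/(jωL) + jωC
Y = (0 − j0.003821) S
|Y| = 0.003821 S → |Z| = 1/|Y| = 261.7 Ω, ∠Z = −∠Y = 90.00°
I = V/|Z| = 3.5/261.7 = 13.37 mA

13.37 mA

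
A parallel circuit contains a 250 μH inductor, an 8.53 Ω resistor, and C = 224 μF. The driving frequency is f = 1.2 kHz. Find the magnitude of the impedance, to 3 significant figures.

0.859 Ω

ω = 2πf = 7540 rad/s
X_L = ωL = 1.88 Ω
X_C = 1/(ωC) = 0.592 Ω
Parallel: admittances add. Y = 1/R + 1/(jωL) + jωC
Y = (0.117 + j1.16) S
|Y| = 1.16 S → |Z| = 1/|Y| = 0.859 Ω, ∠Z = −∠Y = -84.2°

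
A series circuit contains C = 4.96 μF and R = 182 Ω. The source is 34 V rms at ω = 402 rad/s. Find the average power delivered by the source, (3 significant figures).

739 mW

X_C = 1/(ωC) = 502 Ω
Z = 182 − j502 Ω
|Z| = √(182² + 502²) = 534 Ω
∠Z = arctan(-502/182) = -70.1°
I = V/|Z| = 63.7 mA
P = VI cos φ = 34 × 0.0637 × cos(-70.1°) = 739 mW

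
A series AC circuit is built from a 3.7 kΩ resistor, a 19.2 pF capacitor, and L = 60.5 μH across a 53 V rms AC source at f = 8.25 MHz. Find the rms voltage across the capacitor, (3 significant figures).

12.5 V

ω = 2πf = 5.184e+07 rad/s
X_L = ωL = 3140 Ω
X_C = 1/(ωC) = 1000 Ω
Net reactance X = X_L − X_C = 2130 Ω
Z = 3700 + j2130 Ω
|Z| = √(3700² + 2130²) = 4270 Ω
I = V/|Z| = 12.4 mA
V_C = I·|Z_C| = 0.0124 × 1000 = 12.5 V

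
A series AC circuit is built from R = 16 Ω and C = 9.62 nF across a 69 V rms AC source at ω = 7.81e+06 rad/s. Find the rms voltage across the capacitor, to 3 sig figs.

44.1 V

X_C = 1/(ωC) = 13.3 Ω
Z = 16.0 − j13.3 Ω
|Z| = √(16.0² + 13.3²) = 20.8 Ω
I = V/|Z| = 3.32 A
V_C = I·|Z_C| = 3.32 × 13.3 = 44.1 V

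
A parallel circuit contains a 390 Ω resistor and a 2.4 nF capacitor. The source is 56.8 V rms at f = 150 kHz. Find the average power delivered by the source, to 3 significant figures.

ω = 2πf = 942500 rad/s
X_C = 1/(ωC) = 442 Ω
Parallel: admittances add. Y = 1/R + jωC
Y = (0.00256 + j0.00226) S
|Y| = 0.00342 S → |Z| = 1/|Y| = 292 Ω, ∠Z = −∠Y = -41.4°
I = V/|Z| = 194 mA
P = VI cos φ = 56.8 × 0.194 × cos(-41.4°) = 8.27 W

8.27 W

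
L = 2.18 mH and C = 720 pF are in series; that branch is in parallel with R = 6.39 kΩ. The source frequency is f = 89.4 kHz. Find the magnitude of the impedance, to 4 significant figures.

1225 Ω

ω = 2πf = 561700 rad/s
X_L = ωL = 1225 Ω
X_C = 1/(ωC) = 2473 Ω
Branch 1: Z₁ = R = 6390 Ω
Branch 2 (series LC): Z₂ = j(X_L − X_C) = −j1248 Ω
Parallel: Z = Z₁Z₂/(Z₁+Z₂), |Z| = 1225 Ω, ∠Z = -78.95°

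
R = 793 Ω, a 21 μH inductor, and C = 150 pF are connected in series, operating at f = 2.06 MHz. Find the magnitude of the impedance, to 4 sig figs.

829.5 Ω

ω = 2πf = 1.294e+07 rad/s
X_L = ωL = 271.8 Ω
X_C = 1/(ωC) = 515.1 Ω
Net reactance X = X_L − X_C = -243.3 Ω
Z = 793.0 − j243.3 Ω
|Z| = √(793.0² + 243.3²) = 829.5 Ω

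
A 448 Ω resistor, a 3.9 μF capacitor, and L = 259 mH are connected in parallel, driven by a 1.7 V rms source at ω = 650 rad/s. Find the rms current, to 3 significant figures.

X_L = ωL = 168 Ω
X_C = 1/(ωC) = 394 Ω
Parallel: admittances add. Y = 1/R + 1/(jωL) + jωC
Y = (0.00223 − j0.00341) S
|Y| = 0.00407 S → |Z| = 1/|Y| = 246 Ω, ∠Z = −∠Y = 56.8°
I = V/|Z| = 1.7/246 = 6.92 mA

6.92 mA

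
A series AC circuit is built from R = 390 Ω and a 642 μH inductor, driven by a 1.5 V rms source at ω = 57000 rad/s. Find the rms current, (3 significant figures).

X_L = ωL = 36.6 Ω
Z = 390 + j36.6 Ω
|Z| = √(390² + 36.6²) = 392 Ω
I = V/|Z| = 1.5/392 = 3.83 mA

3.83 mA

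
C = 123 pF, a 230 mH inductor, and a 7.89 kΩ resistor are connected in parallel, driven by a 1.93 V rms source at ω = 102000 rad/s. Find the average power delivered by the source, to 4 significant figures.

X_L = ωL = 23460 Ω
X_C = 1/(ωC) = 79710 Ω
Parallel: admittances add. Y = 1/R + 1/(jωL) + jωC
Y = (0.0001267 − j3.008e-05) S
|Y| = 0.0001303 S → |Z| = 1/|Y| = 7677 Ω, ∠Z = −∠Y = 13.35°
I = V/|Z| = 251.4 μA
P = VI cos φ = 1.93 × 0.0002514 × cos(13.35°) = 472.1 μW

472.1 μW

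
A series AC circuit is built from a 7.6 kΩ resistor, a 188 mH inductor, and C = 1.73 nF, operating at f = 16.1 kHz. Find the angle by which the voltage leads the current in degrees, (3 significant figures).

60.3°

ω = 2πf = 101200 rad/s
X_L = ωL = 19000 Ω
X_C = 1/(ωC) = 5710 Ω
Net reactance X = X_L − X_C = 13300 Ω
Z = 7600 + j13300 Ω
|Z| = √(7600² + 13300²) = 15300 Ω
∠Z = arctan(13300/7600) = 60.3°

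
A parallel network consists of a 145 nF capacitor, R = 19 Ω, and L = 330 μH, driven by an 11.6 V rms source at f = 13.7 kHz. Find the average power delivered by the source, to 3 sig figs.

7.08 W

ω = 2πf = 86080 rad/s
X_L = ωL = 28.4 Ω
X_C = 1/(ωC) = 80.1 Ω
Parallel: admittances add. Y = 1/R + 1/(jωL) + jωC
Y = (0.0526 − j0.0227) S
|Y| = 0.0573 S → |Z| = 1/|Y| = 17.4 Ω, ∠Z = −∠Y = 23.4°
I = V/|Z| = 665 mA
P = VI cos φ = 11.6 × 0.665 × cos(23.4°) = 7.08 W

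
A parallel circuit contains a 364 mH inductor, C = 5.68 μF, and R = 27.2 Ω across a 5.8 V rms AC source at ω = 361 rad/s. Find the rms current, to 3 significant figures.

X_L = ωL = 131 Ω
X_C = 1/(ωC) = 488 Ω
Parallel: admittances add. Y = 1/R + 1/(jωL) + jωC
Y = (0.0368 − j0.00556) S
|Y| = 0.0372 S → |Z| = 1/|Y| = 26.9 Ω, ∠Z = −∠Y = 8.60°
I = V/|Z| = 5.8/26.9 = 216 mA

216 mA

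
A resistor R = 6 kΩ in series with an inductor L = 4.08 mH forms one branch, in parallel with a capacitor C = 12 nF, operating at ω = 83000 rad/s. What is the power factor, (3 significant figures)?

X_L = ωL = 339 Ω
X_C = 1/(ωC) = 1000 Ω
Branch 1 (R+jX_L): Z₁ = 6000 + j339 Ω, |Z₁| = 6010 Ω
Branch 2 (−jX_C): Z₂ = −j1000 Ω
Parallel: Z = Z₁Z₂/(Z₁+Z₂), |Z| = 999 Ω, ∠Z = -80.4°
cos φ = cos(-80.4°) = 0.166

0.166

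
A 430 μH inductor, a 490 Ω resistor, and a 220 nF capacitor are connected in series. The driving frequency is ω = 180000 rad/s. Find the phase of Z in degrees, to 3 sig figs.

X_L = ωL = 77.4 Ω
X_C = 1/(ωC) = 25.3 Ω
Net reactance X = X_L − X_C = 52.1 Ω
Z = 490 + j52.1 Ω
|Z| = √(490² + 52.1²) = 493 Ω
∠Z = arctan(52.1/490) = 6.07°

6.07°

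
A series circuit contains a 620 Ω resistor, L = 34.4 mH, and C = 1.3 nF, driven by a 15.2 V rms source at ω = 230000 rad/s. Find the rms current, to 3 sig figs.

X_L = ωL = 7910 Ω
X_C = 1/(ωC) = 3340 Ω
Net reactance X = X_L − X_C = 4570 Ω
Z = 620 + j4570 Ω
|Z| = √(620² + 4570²) = 4610 Ω
I = V/|Z| = 15.2/4610 = 3.30 mA

3.30 mA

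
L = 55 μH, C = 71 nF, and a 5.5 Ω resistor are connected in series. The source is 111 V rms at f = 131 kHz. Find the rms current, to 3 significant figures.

ω = 2πf = 823100 rad/s
X_L = ωL = 45.3 Ω
X_C = 1/(ωC) = 17.1 Ω
Net reactance X = X_L − X_C = 28.2 Ω
Z = 5.50 + j28.2 Ω
|Z| = √(5.50² + 28.2²) = 28.7 Ω
I = V/|Z| = 111/28.7 = 3.87 A

3.87 A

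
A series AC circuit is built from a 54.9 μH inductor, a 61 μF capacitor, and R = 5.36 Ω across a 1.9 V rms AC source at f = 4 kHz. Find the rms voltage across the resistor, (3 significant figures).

ω = 2πf = 25130 rad/s
X_L = ωL = 1.38 Ω
X_C = 1/(ωC) = 0.652 Ω
Net reactance X = X_L − X_C = 0.728 Ω
Z = 5.36 + j0.728 Ω
|Z| = √(5.36² + 0.728²) = 5.41 Ω
I = V/|Z| = 351 mA
V_R = I·|Z_R| = 0.351 × 5.36 = 1.88 V

1.88 V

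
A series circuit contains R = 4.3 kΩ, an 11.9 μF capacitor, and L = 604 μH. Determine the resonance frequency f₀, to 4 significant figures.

ω₀ = 1/√(LC) = 1/√(0.000604 × 1.19e-05) = 11800 rad/s
f₀ = ω₀/(2π) = 1.877 kHz

1.877 kHz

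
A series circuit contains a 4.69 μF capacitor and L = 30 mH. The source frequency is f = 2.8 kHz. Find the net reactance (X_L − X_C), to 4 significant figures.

ω = 2πf = 17590 rad/s
X_L = ωL = 527.8 Ω
X_C = 1/(ωC) = 12.12 Ω
X = 527.8 − 12.12 = 515.7 Ω

515.7 Ω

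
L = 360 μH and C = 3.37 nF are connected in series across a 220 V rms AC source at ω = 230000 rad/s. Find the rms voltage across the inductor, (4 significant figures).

15.09 V

X_L = ωL = 82.80 Ω
X_C = 1/(ωC) = 1290 Ω
Net reactance X = X_L − X_C = -1207 Ω
Z = − j1207 Ω
|Z| = √(0² + 1207²) = 1207 Ω
I = V/|Z| = 182.2 mA
V_L = I·|Z_L| = 0.1822 × 82.80 = 15.09 V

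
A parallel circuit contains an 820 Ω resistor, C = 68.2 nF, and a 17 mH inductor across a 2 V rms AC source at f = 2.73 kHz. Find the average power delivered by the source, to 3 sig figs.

ω = 2πf = 17150 rad/s
X_L = ωL = 292 Ω
X_C = 1/(ωC) = 855 Ω
Parallel: admittances add. Y = 1/R + 1/(jωL) + jωC
Y = (0.00122 − j0.00226) S
|Y| = 0.00257 S → |Z| = 1/|Y| = 389 Ω, ∠Z = −∠Y = 61.6°
I = V/|Z| = 5.14 mA
P = VI cos φ = 2 × 0.00514 × cos(61.6°) = 4.88 mW

4.88 mW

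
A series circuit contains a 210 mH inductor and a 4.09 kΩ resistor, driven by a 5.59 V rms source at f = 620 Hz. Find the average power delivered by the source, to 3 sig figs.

ω = 2πf = 3896 rad/s
X_L = ωL = 818 Ω
Z = 4090 + j818 Ω
|Z| = √(4090² + 818²) = 4170 Ω
∠Z = arctan(818/4090) = 11.3°
I = V/|Z| = 1.34 mA
P = VI cos φ = 5.59 × 0.00134 × cos(11.3°) = 7.35 mW

7.35 mW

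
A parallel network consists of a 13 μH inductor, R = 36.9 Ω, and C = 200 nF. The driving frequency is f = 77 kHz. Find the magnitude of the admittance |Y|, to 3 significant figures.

ω = 2πf = 483800 rad/s
X_L = ωL = 6.29 Ω
X_C = 1/(ωC) = 10.3 Ω
Parallel: admittances add. Y = 1/R + 1/(jωL) + jωC
Y = (0.0271 − j0.0622) S
|Y| = 0.0679 S → |Z| = 1/|Y| = 14.7 Ω, ∠Z = −∠Y = 66.5°

67.9 mS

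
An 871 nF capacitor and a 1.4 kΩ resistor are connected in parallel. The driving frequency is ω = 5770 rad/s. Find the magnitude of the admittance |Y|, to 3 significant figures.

5.08 mS

X_C = 1/(ωC) = 199 Ω
Parallel: admittances add. Y = 1/R + jωC
Y = (0.000714 + j0.00503) S
|Y| = 0.00508 S → |Z| = 1/|Y| = 197 Ω, ∠Z = −∠Y = -81.9°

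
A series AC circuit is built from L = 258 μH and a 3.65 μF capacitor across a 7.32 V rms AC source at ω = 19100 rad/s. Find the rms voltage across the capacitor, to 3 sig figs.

X_L = ωL = 4.93 Ω
X_C = 1/(ωC) = 14.3 Ω
Net reactance X = X_L − X_C = -9.42 Ω
Z = − j9.42 Ω
|Z| = √(0² + 9.42²) = 9.42 Ω
I = V/|Z| = 777 mA
V_C = I·|Z_C| = 0.777 × 14.3 = 11.2 V

11.2 V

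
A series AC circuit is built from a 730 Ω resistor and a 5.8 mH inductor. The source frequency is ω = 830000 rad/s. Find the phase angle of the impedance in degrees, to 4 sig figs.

81.38°

X_L = ωL = 4814 Ω
Z = 730.0 + j4814 Ω
|Z| = √(730.0² + 4814²) = 4869 Ω
∠Z = arctan(4814/730.0) = 81.38°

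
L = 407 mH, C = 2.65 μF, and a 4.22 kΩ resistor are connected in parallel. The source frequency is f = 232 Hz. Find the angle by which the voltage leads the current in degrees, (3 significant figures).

-83.8°

ω = 2πf = 1458 rad/s
X_L = ωL = 593 Ω
X_C = 1/(ωC) = 259 Ω
Parallel: admittances add. Y = 1/R + 1/(jωL) + jωC
Y = (0.000237 + j0.00218) S
|Y| = 0.00219 S → |Z| = 1/|Y| = 457 Ω, ∠Z = −∠Y = -83.8°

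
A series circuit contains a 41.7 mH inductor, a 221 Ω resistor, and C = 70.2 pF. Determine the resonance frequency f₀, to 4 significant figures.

93.02 kHz

ω₀ = 1/√(LC) = 1/√(0.0417 × 7.02e-11) = 584500 rad/s
f₀ = ω₀/(2π) = 93.02 kHz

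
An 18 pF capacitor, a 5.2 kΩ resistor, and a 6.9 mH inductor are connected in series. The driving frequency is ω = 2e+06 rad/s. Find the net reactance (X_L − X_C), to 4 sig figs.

-13980 Ω

X_L = ωL = 13800 Ω
X_C = 1/(ωC) = 27780 Ω
X = 13800 − 27780 = -13980 Ω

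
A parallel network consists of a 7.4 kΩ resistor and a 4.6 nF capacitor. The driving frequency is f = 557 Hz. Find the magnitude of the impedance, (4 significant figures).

7348 Ω

ω = 2πf = 3500 rad/s
X_C = 1/(ωC) = 62120 Ω
Parallel: admittances add. Y = 1/R + jωC
Y = (0.0001351 + j1.61e-05) S
|Y| = 0.0001361 S → |Z| = 1/|Y| = 7348 Ω, ∠Z = −∠Y = -6.794°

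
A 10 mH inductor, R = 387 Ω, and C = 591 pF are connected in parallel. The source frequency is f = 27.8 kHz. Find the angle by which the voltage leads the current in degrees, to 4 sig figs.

10.29°

ω = 2πf = 174700 rad/s
X_L = ωL = 1747 Ω
X_C = 1/(ωC) = 9687 Ω
Parallel: admittances add. Y = 1/R + 1/(jωL) + jωC
Y = (0.002584 − j0.0004693) S
|Y| = 0.002626 S → |Z| = 1/|Y| = 380.8 Ω, ∠Z = −∠Y = 10.29°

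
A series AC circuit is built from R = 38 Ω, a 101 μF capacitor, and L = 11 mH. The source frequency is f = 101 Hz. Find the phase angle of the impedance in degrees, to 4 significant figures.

ω = 2πf = 634.6 rad/s
X_L = ωL = 6.981 Ω
X_C = 1/(ωC) = 15.60 Ω
Net reactance X = X_L − X_C = -8.621 Ω
Z = 38.00 − j8.621 Ω
|Z| = √(38.00² + 8.621²) = 38.97 Ω
∠Z = arctan(-8.621/38.00) = -12.78°

-12.78°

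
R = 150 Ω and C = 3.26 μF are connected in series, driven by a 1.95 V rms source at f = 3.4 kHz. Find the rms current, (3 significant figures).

12.9 mA

ω = 2πf = 21360 rad/s
X_C = 1/(ωC) = 14.4 Ω
Z = 150 − j14.4 Ω
|Z| = √(150² + 14.4²) = 151 Ω
I = V/|Z| = 1.95/151 = 12.9 mA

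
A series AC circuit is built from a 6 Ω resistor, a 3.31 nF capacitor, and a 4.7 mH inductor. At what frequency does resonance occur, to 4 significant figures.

40.35 kHz

ω₀ = 1/√(LC) = 1/√(0.0047 × 3.31e-09) = 253500 rad/s
f₀ = ω₀/(2π) = 40.35 kHz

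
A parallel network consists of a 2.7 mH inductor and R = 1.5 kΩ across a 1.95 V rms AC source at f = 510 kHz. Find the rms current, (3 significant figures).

1.32 mA

ω = 2πf = 3.204e+06 rad/s
X_L = ωL = 8650 Ω
Parallel: admittances add. Y = 1/R + 1/(jωL)
Y = (0.000667 − j0.000116) S
|Y| = 0.000677 S → |Z| = 1/|Y| = 1480 Ω, ∠Z = −∠Y = 9.84°
I = V/|Z| = 1.95/1480 = 1.32 mA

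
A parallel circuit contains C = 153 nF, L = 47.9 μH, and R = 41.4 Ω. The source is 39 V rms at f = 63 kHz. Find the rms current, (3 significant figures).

ω = 2πf = 395800 rad/s
X_L = ωL = 19.0 Ω
X_C = 1/(ωC) = 16.5 Ω
Parallel: admittances add. Y = 1/R + 1/(jωL) + jωC
Y = (0.0242 + j0.00782) S
|Y| = 0.0254 S → |Z| = 1/|Y| = 39.4 Ω, ∠Z = −∠Y = -17.9°
I = V/|Z| = 39/39.4 = 990 mA

990 mA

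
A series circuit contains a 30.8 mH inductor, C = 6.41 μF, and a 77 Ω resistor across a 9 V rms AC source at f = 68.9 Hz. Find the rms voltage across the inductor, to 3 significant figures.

ω = 2πf = 432.9 rad/s
X_L = ωL = 13.3 Ω
X_C = 1/(ωC) = 360 Ω
Net reactance X = X_L − X_C = -347 Ω
Z = 77.0 − j347 Ω
|Z| = √(77.0² + 347²) = 355 Ω
I = V/|Z| = 25.3 mA
V_L = I·|Z_L| = 0.0253 × 13.3 = 0.338 V

0.338 V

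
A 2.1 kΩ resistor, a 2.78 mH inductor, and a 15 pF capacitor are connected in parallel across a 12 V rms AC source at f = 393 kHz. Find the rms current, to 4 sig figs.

5.861 mA

ω = 2πf = 2.469e+06 rad/s
X_L = ωL = 6865 Ω
X_C = 1/(ωC) = 27000 Ω
Parallel: admittances add. Y = 1/R + 1/(jωL) + jωC
Y = (0.0004762 − j0.0001086) S
|Y| = 0.0004884 S → |Z| = 1/|Y| = 2047 Ω, ∠Z = −∠Y = 12.85°
I = V/|Z| = 12/2047 = 5.861 mA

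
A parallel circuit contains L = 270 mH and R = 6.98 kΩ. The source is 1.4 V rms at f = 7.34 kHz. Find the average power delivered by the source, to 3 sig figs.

281 μW

ω = 2πf = 46120 rad/s
X_L = ωL = 12500 Ω
Parallel: admittances add. Y = 1/R + 1/(jωL)
Y = (0.000143 − j8.03e-05) S
|Y| = 0.000164 S → |Z| = 1/|Y| = 6090 Ω, ∠Z = −∠Y = 29.3°
I = V/|Z| = 230 μA
P = VI cos φ = 1.4 × 0.000230 × cos(29.3°) = 281 μW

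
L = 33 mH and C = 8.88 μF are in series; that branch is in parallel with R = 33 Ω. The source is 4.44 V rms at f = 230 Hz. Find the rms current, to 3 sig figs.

ω = 2πf = 1445 rad/s
X_L = ωL = 47.7 Ω
X_C = 1/(ωC) = 77.9 Ω
Branch 1: Z₁ = R = 33.0 Ω
Branch 2 (series LC): Z₂ = j(X_L − X_C) = −j30.2 Ω
Parallel: Z = Z₁Z₂/(Z₁+Z₂), |Z| = 22.3 Ω, ∠Z = -47.5°
I = V/|Z| = 4.44/22.3 = 199 mA

199 mA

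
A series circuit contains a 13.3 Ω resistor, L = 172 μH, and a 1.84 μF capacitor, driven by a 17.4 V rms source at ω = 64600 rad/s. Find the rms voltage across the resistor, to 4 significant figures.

X_L = ωL = 11.11 Ω
X_C = 1/(ωC) = 8.413 Ω
Net reactance X = X_L − X_C = 2.698 Ω
Z = 13.30 + j2.698 Ω
|Z| = √(13.30² + 2.698²) = 13.57 Ω
I = V/|Z| = 1.282 A
V_R = I·|Z_R| = 1.282 × 13.30 = 17.05 V

17.05 V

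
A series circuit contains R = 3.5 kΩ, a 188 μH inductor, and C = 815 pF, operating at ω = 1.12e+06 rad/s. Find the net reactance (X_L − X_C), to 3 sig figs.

X_L = ωL = 211 Ω
X_C = 1/(ωC) = 1100 Ω
X = 211 − 1100 = -885 Ω

-885 Ω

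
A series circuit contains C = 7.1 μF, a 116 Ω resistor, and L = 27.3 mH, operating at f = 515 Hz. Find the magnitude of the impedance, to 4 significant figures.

124.4 Ω

ω = 2πf = 3236 rad/s
X_L = ωL = 88.34 Ω
X_C = 1/(ωC) = 43.53 Ω
Net reactance X = X_L − X_C = 44.81 Ω
Z = 116.0 + j44.81 Ω
|Z| = √(116.0² + 44.81²) = 124.4 Ω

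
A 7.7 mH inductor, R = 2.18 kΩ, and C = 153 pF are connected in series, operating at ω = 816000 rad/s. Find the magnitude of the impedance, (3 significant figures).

X_L = ωL = 6280 Ω
X_C = 1/(ωC) = 8010 Ω
Net reactance X = X_L − X_C = -1730 Ω
Z = 2180 − j1730 Ω
|Z| = √(2180² + 1730²) = 2780 Ω

2780 Ω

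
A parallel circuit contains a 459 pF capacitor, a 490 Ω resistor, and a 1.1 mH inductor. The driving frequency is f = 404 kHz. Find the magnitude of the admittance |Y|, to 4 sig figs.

2.195 mS

ω = 2πf = 2.538e+06 rad/s
X_L = ωL = 2792 Ω
X_C = 1/(ωC) = 858.3 Ω
Parallel: admittances add. Y = 1/R + 1/(jωL) + jωC
Y = (0.002041 + j0.0008070) S
|Y| = 0.002195 S → |Z| = 1/|Y| = 455.7 Ω, ∠Z = −∠Y = -21.58°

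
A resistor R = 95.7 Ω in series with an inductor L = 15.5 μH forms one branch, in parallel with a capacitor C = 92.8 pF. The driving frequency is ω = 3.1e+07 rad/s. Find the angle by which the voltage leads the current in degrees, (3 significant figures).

X_L = ωL = 480 Ω
X_C = 1/(ωC) = 348 Ω
Branch 1 (R+jX_L): Z₁ = 95.7 + j480 Ω, |Z₁| = 490 Ω
Branch 2 (−jX_C): Z₂ = −j348 Ω
Parallel: Z = Z₁Z₂/(Z₁+Z₂), |Z| = 1040 Ω, ∠Z = -65.5°

-65.5°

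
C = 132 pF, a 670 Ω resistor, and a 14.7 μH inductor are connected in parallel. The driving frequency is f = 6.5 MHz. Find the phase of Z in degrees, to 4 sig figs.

ω = 2πf = 4.084e+07 rad/s
X_L = ωL = 600.4 Ω
X_C = 1/(ωC) = 185.5 Ω
Parallel: admittances add. Y = 1/R + 1/(jωL) + jωC
Y = (0.001493 + j0.003725) S
|Y| = 0.004013 S → |Z| = 1/|Y| = 249.2 Ω, ∠Z = −∠Y = -68.17°

-68.17°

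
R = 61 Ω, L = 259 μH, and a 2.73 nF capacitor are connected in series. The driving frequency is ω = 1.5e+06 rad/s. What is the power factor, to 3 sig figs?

X_L = ωL = 388 Ω
X_C = 1/(ωC) = 244 Ω
Net reactance X = X_L − X_C = 144 Ω
Z = 61.0 + j144 Ω
|Z| = √(61.0² + 144²) = 157 Ω
∠Z = arctan(144/61.0) = 67.1°
cos φ = cos(67.1°) = 0.389

0.389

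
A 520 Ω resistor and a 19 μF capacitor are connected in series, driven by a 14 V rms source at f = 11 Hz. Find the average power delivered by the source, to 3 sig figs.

120 mW

ω = 2πf = 69.12 rad/s
X_C = 1/(ωC) = 762 Ω
Z = 520 − j762 Ω
|Z| = √(520² + 762²) = 922 Ω
∠Z = arctan(-762/520) = -55.7°
I = V/|Z| = 15.2 mA
P = VI cos φ = 14 × 0.0152 × cos(-55.7°) = 120 mW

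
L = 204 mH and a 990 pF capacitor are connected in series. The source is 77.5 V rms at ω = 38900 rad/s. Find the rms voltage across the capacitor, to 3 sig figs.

112 V

X_L = ωL = 7940 Ω
X_C = 1/(ωC) = 26000 Ω
Net reactance X = X_L − X_C = -18000 Ω
Z = − j18000 Ω
|Z| = √(0² + 18000²) = 18000 Ω
I = V/|Z| = 4.30 mA
V_C = I·|Z_C| = 0.00430 × 26000 = 112 V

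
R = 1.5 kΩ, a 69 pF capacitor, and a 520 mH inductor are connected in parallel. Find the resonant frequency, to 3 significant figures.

ω₀ = 1/√(LC) = 1/√(0.52 × 6.9e-11) = 166900 rad/s
f₀ = ω₀/(2π) = 26.6 kHz

26.6 kHz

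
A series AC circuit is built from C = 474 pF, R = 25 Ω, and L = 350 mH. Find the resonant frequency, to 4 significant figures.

ω₀ = 1/√(LC) = 1/√(0.35 × 4.74e-10) = 77640 rad/s
f₀ = ω₀/(2π) = 12.36 kHz

12.36 kHz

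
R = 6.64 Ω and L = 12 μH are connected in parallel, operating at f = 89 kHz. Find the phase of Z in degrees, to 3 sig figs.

ω = 2πf = 559200 rad/s
X_L = ωL = 6.71 Ω
Parallel: admittances add. Y = 1/R + 1/(jωL)
Y = (0.151 − j0.149) S
|Y| = 0.212 S → |Z| = 1/|Y| = 4.72 Ω, ∠Z = −∠Y = 44.7°

44.7°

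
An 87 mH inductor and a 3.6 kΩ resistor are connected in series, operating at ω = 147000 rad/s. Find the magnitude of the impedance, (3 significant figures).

13300 Ω

X_L = ωL = 12800 Ω
Z = 3600 + j12800 Ω
|Z| = √(3600² + 12800²) = 13300 Ω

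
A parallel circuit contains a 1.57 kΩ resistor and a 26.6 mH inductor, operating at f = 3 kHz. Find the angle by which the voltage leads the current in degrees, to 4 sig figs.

72.29°

ω = 2πf = 18850 rad/s
X_L = ωL = 501.4 Ω
Parallel: admittances add. Y = 1/R + 1/(jωL)
Y = (0.0006369 − j0.001994) S
|Y| = 0.002094 S → |Z| = 1/|Y| = 477.6 Ω, ∠Z = −∠Y = 72.29°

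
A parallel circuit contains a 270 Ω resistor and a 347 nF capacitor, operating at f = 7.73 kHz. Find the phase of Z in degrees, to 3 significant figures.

ω = 2πf = 48570 rad/s
X_C = 1/(ωC) = 59.3 Ω
Parallel: admittances add. Y = 1/R + jωC
Y = (0.00370 + j0.0169) S
|Y| = 0.0173 S → |Z| = 1/|Y| = 58.0 Ω, ∠Z = −∠Y = -77.6°

-77.6°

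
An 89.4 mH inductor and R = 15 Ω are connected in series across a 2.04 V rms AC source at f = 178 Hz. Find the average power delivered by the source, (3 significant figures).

ω = 2πf = 1118 rad/s
X_L = ωL = 100 Ω
Z = 15.0 + j100 Ω
|Z| = √(15.0² + 100²) = 101 Ω
∠Z = arctan(100/15.0) = 81.5°
I = V/|Z| = 20.2 mA
P = VI cos φ = 2.04 × 0.0202 × cos(81.5°) = 6.11 mW

6.11 mW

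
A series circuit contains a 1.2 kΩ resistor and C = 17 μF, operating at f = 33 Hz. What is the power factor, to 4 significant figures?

0.9732

ω = 2πf = 207.3 rad/s
X_C = 1/(ωC) = 283.7 Ω
Z = 1200 − j283.7 Ω
|Z| = √(1200² + 283.7²) = 1233 Ω
∠Z = arctan(-283.7/1200) = -13.30°
cos φ = cos(-13.30°) = 0.9732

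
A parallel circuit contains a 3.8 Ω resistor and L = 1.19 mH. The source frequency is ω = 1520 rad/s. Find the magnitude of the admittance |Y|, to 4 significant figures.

612.3 mS

X_L = ωL = 1.809 Ω
Parallel: admittances add. Y = 1/R + 1/(jωL)
Y = (0.2632 − j0.5529) S
|Y| = 0.6123 S → |Z| = 1/|Y| = 1.633 Ω, ∠Z = −∠Y = 64.55°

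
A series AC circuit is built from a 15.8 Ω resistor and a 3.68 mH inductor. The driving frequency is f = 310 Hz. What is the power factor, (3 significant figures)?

ω = 2πf = 1948 rad/s
X_L = ωL = 7.17 Ω
Z = 15.8 + j7.17 Ω
|Z| = √(15.8² + 7.17²) = 17.3 Ω
∠Z = arctan(7.17/15.8) = 24.4°
cos φ = cos(24.4°) = 0.911

0.911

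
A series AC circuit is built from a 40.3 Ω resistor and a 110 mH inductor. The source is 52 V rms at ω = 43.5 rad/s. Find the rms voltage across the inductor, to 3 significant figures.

6.13 V

X_L = ωL = 4.79 Ω
Z = 40.3 + j4.79 Ω
|Z| = √(40.3² + 4.79²) = 40.6 Ω
I = V/|Z| = 1.28 A
V_L = I·|Z_L| = 1.28 × 4.79 = 6.13 V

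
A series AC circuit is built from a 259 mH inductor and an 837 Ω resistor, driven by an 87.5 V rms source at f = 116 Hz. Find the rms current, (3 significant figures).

102 mA

ω = 2πf = 728.8 rad/s
X_L = ωL = 189 Ω
Z = 837 + j189 Ω
|Z| = √(837² + 189²) = 858 Ω
I = V/|Z| = 87.5/858 = 102 mA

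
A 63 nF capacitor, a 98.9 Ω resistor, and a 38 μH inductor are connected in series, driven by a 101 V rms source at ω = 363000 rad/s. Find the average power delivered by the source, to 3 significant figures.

94.5 W

X_L = ωL = 13.8 Ω
X_C = 1/(ωC) = 43.7 Ω
Net reactance X = X_L − X_C = -29.9 Ω
Z = 98.9 − j29.9 Ω
|Z| = √(98.9² + 29.9²) = 103 Ω
∠Z = arctan(-29.9/98.9) = -16.8°
I = V/|Z| = 977 mA
P = VI cos φ = 101 × 0.977 × cos(-16.8°) = 94.5 W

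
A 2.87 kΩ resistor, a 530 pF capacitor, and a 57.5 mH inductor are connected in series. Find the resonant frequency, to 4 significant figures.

ω₀ = 1/√(LC) = 1/√(0.0575 × 5.3e-10) = 181100 rad/s
f₀ = ω₀/(2π) = 28.83 kHz

28.83 kHz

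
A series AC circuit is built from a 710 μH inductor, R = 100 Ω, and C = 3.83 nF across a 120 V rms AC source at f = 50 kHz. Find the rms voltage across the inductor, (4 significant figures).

43.44 V

ω = 2πf = 314200 rad/s
X_L = ωL = 223.1 Ω
X_C = 1/(ωC) = 831.1 Ω
Net reactance X = X_L − X_C = -608.0 Ω
Z = 100.0 − j608.0 Ω
|Z| = √(100.0² + 608.0²) = 616.2 Ω
I = V/|Z| = 194.7 mA
V_L = I·|Z_L| = 0.1947 × 223.1 = 43.44 V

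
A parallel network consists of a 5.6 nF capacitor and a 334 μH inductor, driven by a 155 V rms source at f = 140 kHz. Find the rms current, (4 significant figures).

236.0 mA

ω = 2πf = 879600 rad/s
X_L = ωL = 293.8 Ω
X_C = 1/(ωC) = 203.0 Ω
Parallel: admittances add. Y = 1/(jωL) + jωC
Y = (0 + j0.001522) S
|Y| = 0.001522 S → |Z| = 1/|Y| = 656.9 Ω, ∠Z = −∠Y = -90.00°
I = V/|Z| = 155/656.9 = 236.0 mA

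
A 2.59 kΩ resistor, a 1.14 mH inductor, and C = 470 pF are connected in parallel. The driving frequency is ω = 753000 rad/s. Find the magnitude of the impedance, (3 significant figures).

1110 Ω

X_L = ωL = 858 Ω
X_C = 1/(ωC) = 2830 Ω
Parallel: admittances add. Y = 1/R + 1/(jωL) + jωC
Y = (0.000386 − j0.000811) S
|Y| = 0.000898 S → |Z| = 1/|Y| = 1110 Ω, ∠Z = −∠Y = 64.5°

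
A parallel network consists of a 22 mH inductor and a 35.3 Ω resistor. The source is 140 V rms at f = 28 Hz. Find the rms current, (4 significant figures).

ω = 2πf = 175.9 rad/s
X_L = ωL = 3.870 Ω
Parallel: admittances add. Y = 1/R + 1/(jωL)
Y = (0.02833 − j0.2584) S
|Y| = 0.2599 S → |Z| = 1/|Y| = 3.847 Ω, ∠Z = −∠Y = 83.74°
I = V/|Z| = 140/3.847 = 36.39 A

36.39 A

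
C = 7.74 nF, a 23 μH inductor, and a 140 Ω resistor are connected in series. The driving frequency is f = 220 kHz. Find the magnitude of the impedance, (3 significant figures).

ω = 2πf = 1.382e+06 rad/s
X_L = ωL = 31.8 Ω
X_C = 1/(ωC) = 93.5 Ω
Net reactance X = X_L − X_C = -61.7 Ω
Z = 140 − j61.7 Ω
|Z| = √(140² + 61.7²) = 153 Ω

153 Ω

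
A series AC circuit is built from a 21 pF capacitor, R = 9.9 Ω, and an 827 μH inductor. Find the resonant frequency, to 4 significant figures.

ω₀ = 1/√(LC) = 1/√(0.000827 × 2.1e-11) = 7.588e+06 rad/s
f₀ = ω₀/(2π) = 1.208 MHz

1.208 MHz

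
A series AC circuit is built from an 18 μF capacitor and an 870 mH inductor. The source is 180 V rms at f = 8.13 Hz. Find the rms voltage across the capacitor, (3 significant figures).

188 V

ω = 2πf = 51.08 rad/s
X_L = ωL = 44.4 Ω
X_C = 1/(ωC) = 1090 Ω
Net reactance X = X_L − X_C = -1040 Ω
Z = − j1040 Ω
|Z| = √(0² + 1040²) = 1040 Ω
I = V/|Z| = 173 mA
V_C = I·|Z_C| = 0.173 × 1090 = 188 V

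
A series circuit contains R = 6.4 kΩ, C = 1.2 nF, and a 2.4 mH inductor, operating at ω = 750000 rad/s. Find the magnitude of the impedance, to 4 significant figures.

X_L = ωL = 1800 Ω
X_C = 1/(ωC) = 1111 Ω
Net reactance X = X_L − X_C = 688.9 Ω
Z = 6400 + j688.9 Ω
|Z| = √(6400² + 688.9²) = 6437 Ω

6437 Ω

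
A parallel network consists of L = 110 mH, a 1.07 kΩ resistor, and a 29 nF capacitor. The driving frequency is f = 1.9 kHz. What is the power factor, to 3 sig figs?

ω = 2πf = 11940 rad/s
X_L = ωL = 1310 Ω
X_C = 1/(ωC) = 2890 Ω
Parallel: admittances add. Y = 1/R + 1/(jωL) + jωC
Y = (0.000935 − j0.000415) S
|Y| = 0.00102 S → |Z| = 1/|Y| = 978 Ω, ∠Z = −∠Y = 24.0°
cos φ = cos(24.0°) = 0.914

0.914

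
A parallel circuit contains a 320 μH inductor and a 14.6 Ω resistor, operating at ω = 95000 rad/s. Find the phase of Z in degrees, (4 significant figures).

25.65°

X_L = ωL = 30.40 Ω
Parallel: admittances add. Y = 1/R + 1/(jωL)
Y = (0.06849 − j0.03289) S
|Y| = 0.07598 S → |Z| = 1/|Y| = 13.16 Ω, ∠Z = −∠Y = 25.65°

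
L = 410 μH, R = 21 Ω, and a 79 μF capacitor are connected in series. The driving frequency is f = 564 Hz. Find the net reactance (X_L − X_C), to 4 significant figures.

-2.119 Ω

ω = 2πf = 3544 rad/s
X_L = ωL = 1.453 Ω
X_C = 1/(ωC) = 3.572 Ω
X = 1.453 − 3.572 = -2.119 Ω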